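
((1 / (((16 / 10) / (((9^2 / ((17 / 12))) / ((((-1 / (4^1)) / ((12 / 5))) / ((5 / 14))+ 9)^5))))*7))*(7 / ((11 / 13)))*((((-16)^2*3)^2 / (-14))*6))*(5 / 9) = -61818296441241600 / 522000690044141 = -118.43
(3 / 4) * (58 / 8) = 5.44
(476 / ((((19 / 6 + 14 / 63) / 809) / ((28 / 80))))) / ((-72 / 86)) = -28977571 / 610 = -47504.21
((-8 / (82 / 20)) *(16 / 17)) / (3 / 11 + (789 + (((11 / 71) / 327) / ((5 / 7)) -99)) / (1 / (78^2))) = -544825600 / 1245429235046697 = -0.00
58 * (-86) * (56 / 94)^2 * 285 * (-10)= 11145187200 / 2209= 5045354.10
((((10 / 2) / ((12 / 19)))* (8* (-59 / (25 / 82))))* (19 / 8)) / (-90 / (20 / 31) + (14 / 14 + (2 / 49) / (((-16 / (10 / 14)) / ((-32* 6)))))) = 299527837 / 1421565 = 210.70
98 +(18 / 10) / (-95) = 46541 / 475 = 97.98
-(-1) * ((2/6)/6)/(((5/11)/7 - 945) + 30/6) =-77/1302750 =-0.00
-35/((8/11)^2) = -4235/64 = -66.17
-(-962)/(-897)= -1.07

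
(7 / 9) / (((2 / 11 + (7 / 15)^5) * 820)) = 1299375 / 279394828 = 0.00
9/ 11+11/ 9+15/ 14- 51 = -66373/ 1386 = -47.89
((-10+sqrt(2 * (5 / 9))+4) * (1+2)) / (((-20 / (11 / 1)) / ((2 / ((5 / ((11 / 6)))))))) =363 / 50 - 121 * sqrt(10) / 300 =5.98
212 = 212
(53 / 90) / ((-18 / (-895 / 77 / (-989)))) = -9487 / 24673572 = -0.00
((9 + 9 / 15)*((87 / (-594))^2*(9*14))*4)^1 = 188384 / 1815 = 103.79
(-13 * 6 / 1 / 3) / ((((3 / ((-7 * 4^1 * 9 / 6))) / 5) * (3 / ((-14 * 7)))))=-178360 / 3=-59453.33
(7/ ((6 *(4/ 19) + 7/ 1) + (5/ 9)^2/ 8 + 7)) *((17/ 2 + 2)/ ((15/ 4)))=1206576/ 941975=1.28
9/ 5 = 1.80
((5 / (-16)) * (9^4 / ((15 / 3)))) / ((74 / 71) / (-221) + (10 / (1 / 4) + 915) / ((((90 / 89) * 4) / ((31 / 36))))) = -16677681462 / 8268478771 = -2.02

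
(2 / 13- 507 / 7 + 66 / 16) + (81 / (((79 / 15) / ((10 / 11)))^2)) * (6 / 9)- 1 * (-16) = -50.54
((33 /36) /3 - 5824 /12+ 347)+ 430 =10511 /36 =291.97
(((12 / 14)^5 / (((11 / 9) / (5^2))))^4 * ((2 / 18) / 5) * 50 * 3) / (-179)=-31234447298506752000000000 / 209114704184537377888739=-149.37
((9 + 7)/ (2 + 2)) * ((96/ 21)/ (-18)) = -64/ 63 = -1.02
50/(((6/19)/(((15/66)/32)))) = 2375/2112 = 1.12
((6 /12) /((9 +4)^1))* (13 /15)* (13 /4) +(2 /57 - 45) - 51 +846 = 570109 /760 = 750.14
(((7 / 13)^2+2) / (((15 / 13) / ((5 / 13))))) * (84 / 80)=2709 / 3380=0.80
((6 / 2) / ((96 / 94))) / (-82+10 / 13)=-611 / 16896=-0.04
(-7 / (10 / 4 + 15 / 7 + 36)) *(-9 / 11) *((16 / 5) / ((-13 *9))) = -1568 / 406835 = -0.00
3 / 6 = 1 / 2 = 0.50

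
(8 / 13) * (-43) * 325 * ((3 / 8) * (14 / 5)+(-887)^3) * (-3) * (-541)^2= -5269690331148961110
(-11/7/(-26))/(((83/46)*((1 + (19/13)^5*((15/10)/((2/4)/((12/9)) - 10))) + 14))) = 79485263/33127808841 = 0.00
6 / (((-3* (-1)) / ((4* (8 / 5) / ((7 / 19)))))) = 1216 / 35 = 34.74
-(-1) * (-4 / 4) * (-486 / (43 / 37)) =17982 / 43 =418.19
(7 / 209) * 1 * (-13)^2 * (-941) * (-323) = 18924451 / 11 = 1720404.64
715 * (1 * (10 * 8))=57200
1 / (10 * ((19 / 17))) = 17 / 190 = 0.09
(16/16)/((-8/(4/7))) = -1/14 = -0.07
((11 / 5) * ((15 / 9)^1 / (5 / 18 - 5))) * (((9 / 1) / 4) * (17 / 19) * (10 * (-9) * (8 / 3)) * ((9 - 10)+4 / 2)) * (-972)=-6928416 / 19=-364653.47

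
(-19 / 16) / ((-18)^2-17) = -19 / 4912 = -0.00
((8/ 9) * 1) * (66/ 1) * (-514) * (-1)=90464/ 3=30154.67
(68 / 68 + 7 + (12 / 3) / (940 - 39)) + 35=38747 / 901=43.00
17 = 17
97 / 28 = 3.46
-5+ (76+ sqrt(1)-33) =39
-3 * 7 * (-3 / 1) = 63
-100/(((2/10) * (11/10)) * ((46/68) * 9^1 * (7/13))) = -2210000/15939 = -138.65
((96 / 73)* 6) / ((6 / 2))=2.63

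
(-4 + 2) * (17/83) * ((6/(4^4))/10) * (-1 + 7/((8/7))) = -2091/424960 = -0.00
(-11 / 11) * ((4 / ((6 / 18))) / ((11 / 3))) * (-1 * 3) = 9.82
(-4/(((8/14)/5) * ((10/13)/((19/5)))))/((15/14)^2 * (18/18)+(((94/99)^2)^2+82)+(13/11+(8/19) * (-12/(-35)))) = -309254087340198/152546713116683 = -2.03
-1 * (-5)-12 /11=43 /11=3.91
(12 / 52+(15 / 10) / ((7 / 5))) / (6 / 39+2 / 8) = 158 / 49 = 3.22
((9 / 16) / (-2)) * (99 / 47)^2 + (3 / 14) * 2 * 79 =16135593 / 494816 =32.61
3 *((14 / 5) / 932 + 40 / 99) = 93893 / 76890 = 1.22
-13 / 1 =-13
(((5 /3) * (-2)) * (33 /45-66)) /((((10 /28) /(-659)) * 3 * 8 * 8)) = -4516127 /2160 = -2090.80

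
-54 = -54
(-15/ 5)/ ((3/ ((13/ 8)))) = -13/ 8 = -1.62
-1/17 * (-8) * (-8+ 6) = -16/17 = -0.94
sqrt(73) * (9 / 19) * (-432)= -3888 * sqrt(73) / 19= -1748.37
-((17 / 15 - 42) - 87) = 1918 / 15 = 127.87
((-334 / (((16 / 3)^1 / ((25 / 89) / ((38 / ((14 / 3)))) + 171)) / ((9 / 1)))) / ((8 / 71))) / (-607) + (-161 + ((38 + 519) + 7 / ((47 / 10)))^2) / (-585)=37206129146592037 / 42445715513760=876.56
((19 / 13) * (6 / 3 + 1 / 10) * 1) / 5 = 399 / 650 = 0.61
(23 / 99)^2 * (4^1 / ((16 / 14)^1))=3703 / 19602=0.19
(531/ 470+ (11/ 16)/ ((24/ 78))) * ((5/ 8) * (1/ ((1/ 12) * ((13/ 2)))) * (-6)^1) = -23.29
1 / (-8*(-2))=1 / 16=0.06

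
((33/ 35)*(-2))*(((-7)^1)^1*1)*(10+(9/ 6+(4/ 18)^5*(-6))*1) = 4978391/ 32805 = 151.76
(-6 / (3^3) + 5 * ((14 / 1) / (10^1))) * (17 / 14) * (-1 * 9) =-74.07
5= 5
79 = 79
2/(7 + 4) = 2/11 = 0.18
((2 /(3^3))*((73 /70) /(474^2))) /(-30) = -73 /6369564600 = -0.00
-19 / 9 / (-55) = 19 / 495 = 0.04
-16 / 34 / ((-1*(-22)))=-4 / 187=-0.02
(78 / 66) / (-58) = -13 / 638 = -0.02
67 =67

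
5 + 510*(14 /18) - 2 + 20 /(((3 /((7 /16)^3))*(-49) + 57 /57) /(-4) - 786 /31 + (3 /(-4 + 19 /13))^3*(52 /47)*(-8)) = 27859257963053 /69698081721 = 399.71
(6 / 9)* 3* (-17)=-34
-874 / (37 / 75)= -65550 / 37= -1771.62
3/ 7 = 0.43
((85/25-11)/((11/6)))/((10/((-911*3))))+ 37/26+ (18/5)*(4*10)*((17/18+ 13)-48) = -26952813/7150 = -3769.62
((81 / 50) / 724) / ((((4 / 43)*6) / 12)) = 3483 / 72400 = 0.05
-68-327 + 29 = -366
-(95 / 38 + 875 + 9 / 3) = -880.50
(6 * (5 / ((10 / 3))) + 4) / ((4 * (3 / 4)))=13 / 3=4.33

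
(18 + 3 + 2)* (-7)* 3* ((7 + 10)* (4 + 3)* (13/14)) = -106743/2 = -53371.50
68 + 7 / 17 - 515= -7592 / 17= -446.59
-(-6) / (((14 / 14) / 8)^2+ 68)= 128 / 1451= 0.09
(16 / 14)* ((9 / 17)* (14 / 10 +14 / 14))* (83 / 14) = 35856 / 4165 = 8.61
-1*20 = -20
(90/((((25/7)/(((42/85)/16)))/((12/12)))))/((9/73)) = 10731/1700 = 6.31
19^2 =361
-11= -11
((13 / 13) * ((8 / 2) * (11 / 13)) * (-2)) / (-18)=44 / 117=0.38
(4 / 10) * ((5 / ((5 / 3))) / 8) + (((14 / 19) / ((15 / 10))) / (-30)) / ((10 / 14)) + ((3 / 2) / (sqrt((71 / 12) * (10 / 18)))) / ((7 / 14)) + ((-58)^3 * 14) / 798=-58531427 / 17100 + 18 * sqrt(1065) / 355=-3421.24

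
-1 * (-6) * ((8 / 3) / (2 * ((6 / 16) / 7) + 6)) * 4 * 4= 7168 / 171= 41.92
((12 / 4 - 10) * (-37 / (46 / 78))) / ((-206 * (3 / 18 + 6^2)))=-4329 / 73439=-0.06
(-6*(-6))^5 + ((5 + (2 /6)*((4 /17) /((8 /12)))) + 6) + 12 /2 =1027925283 /17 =60466193.12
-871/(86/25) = -21775/86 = -253.20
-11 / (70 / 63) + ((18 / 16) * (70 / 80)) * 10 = -9 / 160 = -0.06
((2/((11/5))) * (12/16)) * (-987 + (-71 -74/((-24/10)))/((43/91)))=-1382885/1892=-730.91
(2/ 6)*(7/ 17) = 0.14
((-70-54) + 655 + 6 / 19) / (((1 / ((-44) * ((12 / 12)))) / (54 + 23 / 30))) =-24326258 / 19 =-1280329.37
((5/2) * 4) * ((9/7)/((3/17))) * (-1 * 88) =-44880/7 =-6411.43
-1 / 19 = -0.05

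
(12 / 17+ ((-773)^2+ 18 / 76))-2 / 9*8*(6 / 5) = 597527.81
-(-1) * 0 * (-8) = 0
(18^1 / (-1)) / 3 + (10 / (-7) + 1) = -45 / 7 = -6.43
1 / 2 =0.50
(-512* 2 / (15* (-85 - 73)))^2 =262144 / 1404225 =0.19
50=50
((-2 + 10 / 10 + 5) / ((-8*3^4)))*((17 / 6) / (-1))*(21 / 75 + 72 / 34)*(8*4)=8152 / 6075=1.34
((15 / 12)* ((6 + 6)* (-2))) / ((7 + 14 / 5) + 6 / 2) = -75 / 32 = -2.34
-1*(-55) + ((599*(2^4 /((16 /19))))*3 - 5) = 34193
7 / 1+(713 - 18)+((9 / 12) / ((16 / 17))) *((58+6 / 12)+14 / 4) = 24045 / 32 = 751.41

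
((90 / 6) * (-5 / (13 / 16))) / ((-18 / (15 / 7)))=1000 / 91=10.99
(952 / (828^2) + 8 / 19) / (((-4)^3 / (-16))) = 687845 / 6513048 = 0.11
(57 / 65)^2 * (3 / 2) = 9747 / 8450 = 1.15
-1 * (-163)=163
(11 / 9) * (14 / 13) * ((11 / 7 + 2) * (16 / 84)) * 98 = 87.75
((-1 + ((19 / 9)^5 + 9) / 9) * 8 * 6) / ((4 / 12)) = 39617584 / 59049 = 670.93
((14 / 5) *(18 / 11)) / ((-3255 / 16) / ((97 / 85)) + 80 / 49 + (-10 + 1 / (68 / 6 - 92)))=-210805056 / 8587574335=-0.02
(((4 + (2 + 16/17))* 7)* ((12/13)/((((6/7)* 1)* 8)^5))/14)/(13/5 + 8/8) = 4958065/84467515392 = 0.00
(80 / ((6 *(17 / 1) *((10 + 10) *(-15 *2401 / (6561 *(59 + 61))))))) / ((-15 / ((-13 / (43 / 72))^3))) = -9564781584384 / 16226186095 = -589.47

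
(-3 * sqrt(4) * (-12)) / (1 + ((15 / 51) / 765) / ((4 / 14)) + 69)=374544 / 364147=1.03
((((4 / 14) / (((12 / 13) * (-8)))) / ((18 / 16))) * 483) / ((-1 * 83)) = 299 / 1494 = 0.20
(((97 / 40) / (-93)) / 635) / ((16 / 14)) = -679 / 18897600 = -0.00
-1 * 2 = -2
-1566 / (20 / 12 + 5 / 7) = -16443 / 25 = -657.72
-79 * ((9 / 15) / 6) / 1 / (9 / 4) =-158 / 45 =-3.51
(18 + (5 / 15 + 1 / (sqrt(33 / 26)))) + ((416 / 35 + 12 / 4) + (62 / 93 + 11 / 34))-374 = -404351 / 1190 + sqrt(858) / 33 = -338.90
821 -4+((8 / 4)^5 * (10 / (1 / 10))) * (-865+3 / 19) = -52566877 / 19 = -2766677.74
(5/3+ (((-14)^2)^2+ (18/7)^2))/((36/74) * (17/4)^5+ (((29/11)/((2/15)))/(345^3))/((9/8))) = 9666621453966681600/169701006211647421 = 56.96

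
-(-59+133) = -74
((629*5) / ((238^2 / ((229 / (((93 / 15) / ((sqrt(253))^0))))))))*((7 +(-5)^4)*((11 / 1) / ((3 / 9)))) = 1104455550 / 25823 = 42770.23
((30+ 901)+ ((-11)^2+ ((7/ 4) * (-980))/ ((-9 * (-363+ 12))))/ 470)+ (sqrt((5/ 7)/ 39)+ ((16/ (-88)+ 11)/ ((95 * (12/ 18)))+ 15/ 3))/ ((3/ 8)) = 8 * sqrt(1365)/ 819+ 146627801041/ 155154285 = 945.41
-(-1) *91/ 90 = 91/ 90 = 1.01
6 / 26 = 3 / 13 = 0.23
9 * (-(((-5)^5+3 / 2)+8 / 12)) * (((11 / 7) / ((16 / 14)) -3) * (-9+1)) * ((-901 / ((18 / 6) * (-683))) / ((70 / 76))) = 4169863139 / 23905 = 174434.77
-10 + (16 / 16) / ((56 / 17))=-543 / 56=-9.70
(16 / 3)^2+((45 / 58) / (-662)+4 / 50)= 246415403 / 8639100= 28.52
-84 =-84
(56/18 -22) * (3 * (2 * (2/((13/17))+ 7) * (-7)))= 297500/39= 7628.21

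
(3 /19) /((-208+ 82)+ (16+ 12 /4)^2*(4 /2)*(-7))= -3 /98420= -0.00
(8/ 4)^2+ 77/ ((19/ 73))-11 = 288.84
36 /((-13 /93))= -3348 /13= -257.54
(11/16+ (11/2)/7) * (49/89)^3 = 2773155/11279504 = 0.25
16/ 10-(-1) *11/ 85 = 147/ 85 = 1.73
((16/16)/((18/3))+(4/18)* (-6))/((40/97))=-679/240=-2.83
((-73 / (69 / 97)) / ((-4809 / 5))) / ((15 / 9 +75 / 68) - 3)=-2407540 / 5198529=-0.46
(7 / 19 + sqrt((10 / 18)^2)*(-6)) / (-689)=13 / 3021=0.00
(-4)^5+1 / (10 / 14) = -5113 / 5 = -1022.60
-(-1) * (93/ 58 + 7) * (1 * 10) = 2495/ 29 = 86.03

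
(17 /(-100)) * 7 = -119 /100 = -1.19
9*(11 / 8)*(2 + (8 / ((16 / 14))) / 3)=429 / 8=53.62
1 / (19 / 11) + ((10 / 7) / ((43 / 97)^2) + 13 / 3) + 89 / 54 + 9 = 303171335 / 13279518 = 22.83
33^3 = 35937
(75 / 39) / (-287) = -25 / 3731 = -0.01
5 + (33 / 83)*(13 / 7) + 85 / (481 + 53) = 1829741 / 310254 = 5.90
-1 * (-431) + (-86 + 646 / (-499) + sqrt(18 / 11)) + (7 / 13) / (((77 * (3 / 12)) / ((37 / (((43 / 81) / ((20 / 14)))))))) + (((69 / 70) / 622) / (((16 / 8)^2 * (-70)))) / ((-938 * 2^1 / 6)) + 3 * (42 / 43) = 3 * sqrt(22) / 11 + 12260354949029473457 / 35087654107105600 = 350.70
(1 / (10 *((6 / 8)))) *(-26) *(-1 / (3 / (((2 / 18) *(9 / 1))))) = 52 / 45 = 1.16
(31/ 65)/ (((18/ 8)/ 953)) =118172/ 585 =202.00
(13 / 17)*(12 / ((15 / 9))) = 468 / 85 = 5.51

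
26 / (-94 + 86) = -13 / 4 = -3.25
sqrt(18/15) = sqrt(30)/5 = 1.10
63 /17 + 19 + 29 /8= 3581 /136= 26.33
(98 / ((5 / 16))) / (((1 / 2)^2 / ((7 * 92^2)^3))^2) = 1085196062320257434853072680517632 / 5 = 217039212464051486970614500000000.00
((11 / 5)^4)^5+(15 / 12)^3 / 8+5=344448253467024679789037 / 48828125000000000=7054300.23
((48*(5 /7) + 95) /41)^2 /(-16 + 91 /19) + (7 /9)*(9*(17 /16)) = 1838823443 /280713552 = 6.55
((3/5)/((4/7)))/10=21/200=0.10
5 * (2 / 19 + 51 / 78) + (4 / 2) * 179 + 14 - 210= 81903 / 494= 165.80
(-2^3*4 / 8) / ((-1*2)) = 2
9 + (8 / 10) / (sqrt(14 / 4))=4 * sqrt(14) / 35 + 9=9.43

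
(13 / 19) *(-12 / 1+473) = 5993 / 19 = 315.42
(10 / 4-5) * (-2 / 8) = 5 / 8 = 0.62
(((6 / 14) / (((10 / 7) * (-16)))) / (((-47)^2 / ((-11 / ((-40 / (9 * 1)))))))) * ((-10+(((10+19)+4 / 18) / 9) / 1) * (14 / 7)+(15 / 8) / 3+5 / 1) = 56177 / 339302400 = 0.00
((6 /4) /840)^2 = 0.00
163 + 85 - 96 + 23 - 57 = 118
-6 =-6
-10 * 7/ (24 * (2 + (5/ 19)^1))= -665/ 516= -1.29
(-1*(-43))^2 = 1849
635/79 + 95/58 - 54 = -203093/4582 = -44.32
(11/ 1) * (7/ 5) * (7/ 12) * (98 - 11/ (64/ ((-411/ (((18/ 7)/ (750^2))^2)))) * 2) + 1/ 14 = 204059794192411397/ 3360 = 60732081604884.34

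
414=414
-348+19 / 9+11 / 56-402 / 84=-176641 / 504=-350.48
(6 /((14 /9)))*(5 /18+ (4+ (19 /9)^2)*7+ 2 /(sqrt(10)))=27*sqrt(10) /35+ 9635 /42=231.84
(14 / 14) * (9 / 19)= 9 / 19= 0.47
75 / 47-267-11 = -12991 / 47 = -276.40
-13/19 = -0.68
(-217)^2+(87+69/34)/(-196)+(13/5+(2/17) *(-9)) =1569041697/33320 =47090.09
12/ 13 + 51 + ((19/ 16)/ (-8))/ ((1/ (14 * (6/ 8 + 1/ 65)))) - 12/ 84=5846091/ 116480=50.19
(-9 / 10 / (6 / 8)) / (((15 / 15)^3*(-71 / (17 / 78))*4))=17 / 18460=0.00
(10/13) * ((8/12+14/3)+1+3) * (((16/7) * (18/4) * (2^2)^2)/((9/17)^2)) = 1479680/351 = 4215.61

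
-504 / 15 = -168 / 5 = -33.60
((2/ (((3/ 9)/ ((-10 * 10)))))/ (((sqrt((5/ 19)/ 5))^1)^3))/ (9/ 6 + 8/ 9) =-205200 * sqrt(19)/ 43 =-20801.07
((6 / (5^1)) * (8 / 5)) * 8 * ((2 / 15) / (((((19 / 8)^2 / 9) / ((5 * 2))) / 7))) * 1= 228.74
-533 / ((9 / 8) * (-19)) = 4264 / 171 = 24.94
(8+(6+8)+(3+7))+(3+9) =44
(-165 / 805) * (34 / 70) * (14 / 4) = -561 / 1610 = -0.35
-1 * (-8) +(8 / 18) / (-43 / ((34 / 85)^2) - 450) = 206984 / 25875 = 8.00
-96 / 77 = -1.25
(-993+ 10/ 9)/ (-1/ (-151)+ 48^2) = -0.43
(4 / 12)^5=1 / 243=0.00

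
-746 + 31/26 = -19365/26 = -744.81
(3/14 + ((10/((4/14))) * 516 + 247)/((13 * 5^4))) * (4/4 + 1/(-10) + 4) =1964711/162500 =12.09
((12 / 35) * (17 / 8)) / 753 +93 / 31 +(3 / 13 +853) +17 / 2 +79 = 107778883 / 114205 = 943.73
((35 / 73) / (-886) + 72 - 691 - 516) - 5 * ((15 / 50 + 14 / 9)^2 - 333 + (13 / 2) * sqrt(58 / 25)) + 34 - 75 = 24716378299 / 52389180 - 13 * sqrt(58) / 2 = 422.28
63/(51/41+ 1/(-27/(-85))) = 69741/4862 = 14.34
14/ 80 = 7/ 40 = 0.18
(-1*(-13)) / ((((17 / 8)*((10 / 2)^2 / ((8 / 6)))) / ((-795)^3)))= -2786977440 / 17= -163939849.41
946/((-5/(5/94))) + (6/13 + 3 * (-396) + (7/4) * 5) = -2905555/2444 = -1188.85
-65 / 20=-13 / 4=-3.25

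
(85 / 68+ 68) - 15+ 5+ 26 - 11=297 / 4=74.25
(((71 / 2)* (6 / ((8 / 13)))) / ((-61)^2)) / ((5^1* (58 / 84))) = 58149 / 2158180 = 0.03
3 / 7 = 0.43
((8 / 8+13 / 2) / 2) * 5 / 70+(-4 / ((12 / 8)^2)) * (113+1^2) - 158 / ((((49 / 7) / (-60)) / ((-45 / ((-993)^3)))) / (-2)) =-1233109046473 / 6092468088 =-202.40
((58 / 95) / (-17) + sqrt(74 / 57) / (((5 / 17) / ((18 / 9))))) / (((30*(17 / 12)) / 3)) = -348 / 137275 + 4*sqrt(4218) / 475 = 0.54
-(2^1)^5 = -32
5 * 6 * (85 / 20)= 255 / 2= 127.50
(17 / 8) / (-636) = -17 / 5088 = -0.00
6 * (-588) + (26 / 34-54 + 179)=-57838 / 17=-3402.24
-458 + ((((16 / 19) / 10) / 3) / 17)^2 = -10751103386 / 23474025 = -458.00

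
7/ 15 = 0.47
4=4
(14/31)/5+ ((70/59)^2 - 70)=-36960616/539555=-68.50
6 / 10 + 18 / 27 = 19 / 15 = 1.27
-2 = -2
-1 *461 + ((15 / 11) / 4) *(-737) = -2849 / 4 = -712.25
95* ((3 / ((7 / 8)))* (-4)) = -9120 / 7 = -1302.86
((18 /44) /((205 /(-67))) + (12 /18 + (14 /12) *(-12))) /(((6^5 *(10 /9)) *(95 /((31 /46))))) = -5648479 /510849504000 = -0.00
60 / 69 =0.87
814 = 814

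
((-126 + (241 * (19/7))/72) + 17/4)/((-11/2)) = 56783/2772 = 20.48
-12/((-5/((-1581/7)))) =-18972/35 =-542.06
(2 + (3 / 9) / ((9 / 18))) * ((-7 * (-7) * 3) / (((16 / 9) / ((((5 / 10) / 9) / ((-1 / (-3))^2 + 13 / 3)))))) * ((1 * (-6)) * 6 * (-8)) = 793.80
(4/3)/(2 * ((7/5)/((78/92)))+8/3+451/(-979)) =23140/95601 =0.24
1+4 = 5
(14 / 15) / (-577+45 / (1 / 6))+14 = 64456 / 4605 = 14.00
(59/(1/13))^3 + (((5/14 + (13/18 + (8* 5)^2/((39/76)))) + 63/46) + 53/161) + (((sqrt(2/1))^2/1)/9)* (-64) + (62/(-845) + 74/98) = 2578225846560071/5713890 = 451220770.19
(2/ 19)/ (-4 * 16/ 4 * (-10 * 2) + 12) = 1/ 3154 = 0.00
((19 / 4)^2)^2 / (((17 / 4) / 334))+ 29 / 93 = 2024031227 / 50592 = 40006.94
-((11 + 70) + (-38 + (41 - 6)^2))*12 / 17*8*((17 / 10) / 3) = -20288 / 5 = -4057.60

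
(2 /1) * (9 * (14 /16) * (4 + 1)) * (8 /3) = 210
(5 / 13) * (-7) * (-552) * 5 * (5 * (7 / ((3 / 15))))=16905000 / 13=1300384.62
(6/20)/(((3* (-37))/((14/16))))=-0.00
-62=-62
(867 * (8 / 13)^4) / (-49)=-3551232 / 1399489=-2.54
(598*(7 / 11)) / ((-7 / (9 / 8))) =-2691 / 44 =-61.16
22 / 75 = 0.29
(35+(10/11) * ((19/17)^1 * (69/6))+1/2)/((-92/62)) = -547057/17204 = -31.80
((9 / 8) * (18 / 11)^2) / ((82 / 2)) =0.07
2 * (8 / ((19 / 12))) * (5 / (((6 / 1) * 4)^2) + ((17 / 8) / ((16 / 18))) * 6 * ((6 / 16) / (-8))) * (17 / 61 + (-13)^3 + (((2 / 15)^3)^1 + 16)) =686509097287 / 46939500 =14625.40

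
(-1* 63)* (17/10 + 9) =-6741/10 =-674.10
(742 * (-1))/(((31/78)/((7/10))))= -202566/155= -1306.88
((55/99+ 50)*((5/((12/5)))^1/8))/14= 1625/1728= 0.94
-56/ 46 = -28/ 23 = -1.22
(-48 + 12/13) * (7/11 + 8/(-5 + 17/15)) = 279684/4147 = 67.44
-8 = -8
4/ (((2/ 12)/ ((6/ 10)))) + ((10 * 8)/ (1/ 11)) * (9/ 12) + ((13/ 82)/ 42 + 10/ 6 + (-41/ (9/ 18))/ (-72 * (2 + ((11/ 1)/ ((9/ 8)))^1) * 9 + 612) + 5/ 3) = 273097519/ 402948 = 677.75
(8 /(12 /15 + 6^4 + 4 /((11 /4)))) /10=11 /17851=0.00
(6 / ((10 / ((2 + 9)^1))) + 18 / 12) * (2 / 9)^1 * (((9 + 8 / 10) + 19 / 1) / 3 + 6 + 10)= 1152 / 25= 46.08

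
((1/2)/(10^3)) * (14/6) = 0.00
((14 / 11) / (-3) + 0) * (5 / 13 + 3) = -56 / 39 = -1.44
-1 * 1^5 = -1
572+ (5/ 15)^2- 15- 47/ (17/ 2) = 84392/ 153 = 551.58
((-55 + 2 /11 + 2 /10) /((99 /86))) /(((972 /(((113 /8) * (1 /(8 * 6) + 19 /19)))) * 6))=-178806341 /1524251520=-0.12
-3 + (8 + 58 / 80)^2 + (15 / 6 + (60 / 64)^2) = 489629 / 6400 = 76.50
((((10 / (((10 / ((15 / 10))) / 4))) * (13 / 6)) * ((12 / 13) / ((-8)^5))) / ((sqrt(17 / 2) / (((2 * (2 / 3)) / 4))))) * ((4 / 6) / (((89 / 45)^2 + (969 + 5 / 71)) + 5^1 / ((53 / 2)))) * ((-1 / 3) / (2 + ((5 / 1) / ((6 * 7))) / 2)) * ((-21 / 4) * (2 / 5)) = -74676735 * sqrt(34) / 44665608041252864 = -0.00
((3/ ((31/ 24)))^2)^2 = 26873856/ 923521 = 29.10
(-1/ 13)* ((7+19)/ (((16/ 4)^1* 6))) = -1/ 12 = -0.08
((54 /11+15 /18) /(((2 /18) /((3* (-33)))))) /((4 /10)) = -51165 /4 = -12791.25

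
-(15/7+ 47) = -344/7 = -49.14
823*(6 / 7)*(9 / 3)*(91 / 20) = 96291 / 10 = 9629.10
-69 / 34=-2.03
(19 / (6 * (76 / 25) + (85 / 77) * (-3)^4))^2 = 1337730625 / 42947174169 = 0.03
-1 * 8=-8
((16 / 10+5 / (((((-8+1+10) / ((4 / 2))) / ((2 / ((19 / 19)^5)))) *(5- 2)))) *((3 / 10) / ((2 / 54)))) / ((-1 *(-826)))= 387 / 10325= 0.04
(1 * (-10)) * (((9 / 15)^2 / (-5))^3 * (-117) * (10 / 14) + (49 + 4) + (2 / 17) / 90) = -44373287158 / 83671875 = -530.33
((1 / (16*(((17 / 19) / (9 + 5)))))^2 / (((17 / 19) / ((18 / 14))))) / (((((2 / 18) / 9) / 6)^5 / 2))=366127812046680831 / 4913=74522249551532.84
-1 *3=-3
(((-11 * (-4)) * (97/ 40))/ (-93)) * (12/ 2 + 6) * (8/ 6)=-8536/ 465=-18.36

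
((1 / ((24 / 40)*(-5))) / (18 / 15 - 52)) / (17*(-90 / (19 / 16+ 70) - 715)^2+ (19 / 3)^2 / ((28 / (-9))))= 5341910 / 7100294857741167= 0.00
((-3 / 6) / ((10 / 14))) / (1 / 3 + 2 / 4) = -0.84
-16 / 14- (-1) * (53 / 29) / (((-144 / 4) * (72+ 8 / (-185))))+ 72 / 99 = -445482281 / 1070125056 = -0.42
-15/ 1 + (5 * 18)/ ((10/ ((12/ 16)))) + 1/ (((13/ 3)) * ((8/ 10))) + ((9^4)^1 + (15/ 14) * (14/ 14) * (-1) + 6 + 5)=597230/ 91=6562.97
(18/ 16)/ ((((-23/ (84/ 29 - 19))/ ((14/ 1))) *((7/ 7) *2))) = 29421/ 5336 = 5.51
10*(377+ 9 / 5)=3788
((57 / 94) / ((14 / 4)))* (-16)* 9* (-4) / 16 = 2052 / 329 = 6.24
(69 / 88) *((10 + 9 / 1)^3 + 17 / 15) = 5378.97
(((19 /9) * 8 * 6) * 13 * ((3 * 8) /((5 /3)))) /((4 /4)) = 94848 /5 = 18969.60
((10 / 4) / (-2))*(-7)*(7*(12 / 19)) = 735 / 19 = 38.68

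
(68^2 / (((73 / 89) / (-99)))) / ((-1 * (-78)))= -6790344 / 949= -7155.26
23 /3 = 7.67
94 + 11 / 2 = 199 / 2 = 99.50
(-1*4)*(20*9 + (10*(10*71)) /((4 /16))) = -114320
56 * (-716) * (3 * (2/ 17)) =-240576/ 17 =-14151.53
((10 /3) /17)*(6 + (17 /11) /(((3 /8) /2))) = 4700 /1683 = 2.79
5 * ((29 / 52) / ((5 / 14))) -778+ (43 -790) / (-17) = -321003 / 442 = -726.25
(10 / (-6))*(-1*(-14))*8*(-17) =9520 / 3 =3173.33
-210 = -210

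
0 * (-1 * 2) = 0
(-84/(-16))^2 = 441/16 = 27.56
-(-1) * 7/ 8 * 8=7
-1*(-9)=9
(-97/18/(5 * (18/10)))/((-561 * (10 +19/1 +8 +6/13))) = 1261/44259534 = 0.00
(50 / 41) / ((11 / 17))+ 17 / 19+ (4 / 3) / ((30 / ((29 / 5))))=5855827 / 1928025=3.04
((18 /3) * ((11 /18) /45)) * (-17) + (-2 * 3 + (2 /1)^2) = -457 /135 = -3.39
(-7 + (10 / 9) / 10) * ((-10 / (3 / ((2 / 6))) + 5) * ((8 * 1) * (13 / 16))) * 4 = -56420 / 81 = -696.54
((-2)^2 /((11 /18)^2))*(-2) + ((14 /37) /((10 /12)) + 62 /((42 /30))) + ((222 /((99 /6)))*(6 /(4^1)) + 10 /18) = 62129707 /1410255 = 44.06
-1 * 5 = -5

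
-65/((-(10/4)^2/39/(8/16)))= 1014/5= 202.80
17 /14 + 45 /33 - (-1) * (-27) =-3761 /154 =-24.42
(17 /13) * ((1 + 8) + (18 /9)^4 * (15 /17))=393 /13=30.23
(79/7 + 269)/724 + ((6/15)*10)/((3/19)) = 195527/7602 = 25.72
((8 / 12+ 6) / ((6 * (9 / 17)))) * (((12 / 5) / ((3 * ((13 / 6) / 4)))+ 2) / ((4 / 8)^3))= 61472 / 1053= 58.38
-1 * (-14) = 14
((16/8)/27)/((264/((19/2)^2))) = 361/14256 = 0.03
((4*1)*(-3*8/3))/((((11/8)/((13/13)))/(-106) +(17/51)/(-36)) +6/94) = -34435584/44765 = -769.25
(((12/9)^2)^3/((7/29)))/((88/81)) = 14848/693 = 21.43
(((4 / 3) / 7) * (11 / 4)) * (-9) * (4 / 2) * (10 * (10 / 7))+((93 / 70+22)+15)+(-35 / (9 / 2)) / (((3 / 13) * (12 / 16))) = -5608339 / 39690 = -141.30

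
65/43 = 1.51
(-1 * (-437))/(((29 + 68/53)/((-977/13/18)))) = -22628297/375570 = -60.25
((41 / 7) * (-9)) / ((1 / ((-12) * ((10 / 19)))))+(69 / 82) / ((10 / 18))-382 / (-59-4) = 167112317 / 490770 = 340.51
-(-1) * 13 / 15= 13 / 15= 0.87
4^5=1024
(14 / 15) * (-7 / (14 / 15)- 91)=-1379 / 15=-91.93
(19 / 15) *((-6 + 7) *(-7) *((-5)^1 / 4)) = 133 / 12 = 11.08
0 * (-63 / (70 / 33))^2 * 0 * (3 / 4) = 0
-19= -19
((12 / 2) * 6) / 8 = 9 / 2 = 4.50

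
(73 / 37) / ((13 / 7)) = 511 / 481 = 1.06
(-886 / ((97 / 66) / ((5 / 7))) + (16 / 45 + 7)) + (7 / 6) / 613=-423.25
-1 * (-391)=391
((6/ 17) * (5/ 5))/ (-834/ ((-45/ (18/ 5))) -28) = 75/ 8228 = 0.01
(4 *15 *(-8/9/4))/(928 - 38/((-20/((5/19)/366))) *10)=-4880/339653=-0.01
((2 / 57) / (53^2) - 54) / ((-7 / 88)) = 760856800 / 1120791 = 678.86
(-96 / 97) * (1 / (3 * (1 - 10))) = 32 / 873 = 0.04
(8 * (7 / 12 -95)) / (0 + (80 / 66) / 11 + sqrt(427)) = 10967440 / 56263763 -99529518 * sqrt(427) / 56263763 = -36.36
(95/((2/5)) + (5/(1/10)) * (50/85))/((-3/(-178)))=15836.76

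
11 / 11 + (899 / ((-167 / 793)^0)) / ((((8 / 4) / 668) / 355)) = 106594431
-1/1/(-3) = 1/3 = 0.33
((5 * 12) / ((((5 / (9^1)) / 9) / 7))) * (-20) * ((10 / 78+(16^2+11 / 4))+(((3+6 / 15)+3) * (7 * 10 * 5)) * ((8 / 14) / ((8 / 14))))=-4420615500 / 13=-340047346.15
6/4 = 3/2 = 1.50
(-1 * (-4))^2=16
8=8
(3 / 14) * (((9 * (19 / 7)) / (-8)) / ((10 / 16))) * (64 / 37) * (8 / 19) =-6912 / 9065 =-0.76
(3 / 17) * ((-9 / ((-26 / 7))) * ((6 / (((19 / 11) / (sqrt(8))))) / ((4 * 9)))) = 693 * sqrt(2) / 8398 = 0.12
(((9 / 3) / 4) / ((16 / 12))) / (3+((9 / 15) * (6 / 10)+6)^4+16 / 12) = 10546875 / 30759440128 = 0.00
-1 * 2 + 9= 7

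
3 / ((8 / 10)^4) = 7.32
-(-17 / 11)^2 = -289 / 121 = -2.39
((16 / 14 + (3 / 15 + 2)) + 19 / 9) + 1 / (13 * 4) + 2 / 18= 91471 / 16380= 5.58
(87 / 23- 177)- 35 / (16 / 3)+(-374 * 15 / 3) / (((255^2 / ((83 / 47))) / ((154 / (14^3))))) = -116560443317 / 648340560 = -179.78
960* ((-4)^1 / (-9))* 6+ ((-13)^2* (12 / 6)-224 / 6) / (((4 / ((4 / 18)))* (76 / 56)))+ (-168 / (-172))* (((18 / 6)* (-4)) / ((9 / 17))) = 2550.17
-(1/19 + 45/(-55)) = 160/209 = 0.77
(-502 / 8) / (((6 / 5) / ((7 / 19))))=-19.27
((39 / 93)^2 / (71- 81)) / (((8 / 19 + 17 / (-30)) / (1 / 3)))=3211 / 79763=0.04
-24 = -24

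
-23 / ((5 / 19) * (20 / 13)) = -5681 / 100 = -56.81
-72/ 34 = -36/ 17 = -2.12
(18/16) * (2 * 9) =81/4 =20.25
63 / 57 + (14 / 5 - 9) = -484 / 95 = -5.09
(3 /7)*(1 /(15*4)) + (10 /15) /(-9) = -0.07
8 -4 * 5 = -12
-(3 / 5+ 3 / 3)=-8 / 5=-1.60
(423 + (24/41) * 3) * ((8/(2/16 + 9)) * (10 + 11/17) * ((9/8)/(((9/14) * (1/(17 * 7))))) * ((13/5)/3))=2141757072/2993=715588.73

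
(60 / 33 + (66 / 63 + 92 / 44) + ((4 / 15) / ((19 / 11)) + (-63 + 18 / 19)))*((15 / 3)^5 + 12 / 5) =-1028405986 / 5775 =-178078.96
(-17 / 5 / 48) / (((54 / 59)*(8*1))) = -1003 / 103680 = -0.01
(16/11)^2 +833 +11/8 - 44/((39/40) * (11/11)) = 29875517/37752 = 791.36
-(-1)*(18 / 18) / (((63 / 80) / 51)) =1360 / 21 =64.76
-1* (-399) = 399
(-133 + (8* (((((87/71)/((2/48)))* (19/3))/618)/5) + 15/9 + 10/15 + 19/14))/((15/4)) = -395687942/11517975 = -34.35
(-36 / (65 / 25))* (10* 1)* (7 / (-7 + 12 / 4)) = 3150 / 13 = 242.31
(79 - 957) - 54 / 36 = -1759 / 2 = -879.50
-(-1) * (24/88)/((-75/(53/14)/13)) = -689/3850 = -0.18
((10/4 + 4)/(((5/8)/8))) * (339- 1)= 140608/5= 28121.60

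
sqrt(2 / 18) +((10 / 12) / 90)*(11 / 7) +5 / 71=22453 / 53676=0.42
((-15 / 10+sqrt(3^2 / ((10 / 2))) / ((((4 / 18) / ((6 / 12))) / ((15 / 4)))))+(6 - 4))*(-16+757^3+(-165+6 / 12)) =867595825 / 4+70275261825*sqrt(5) / 32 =5127532161.79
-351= -351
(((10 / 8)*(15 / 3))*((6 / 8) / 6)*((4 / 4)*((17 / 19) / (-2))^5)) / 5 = -7099285 / 2535525376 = -0.00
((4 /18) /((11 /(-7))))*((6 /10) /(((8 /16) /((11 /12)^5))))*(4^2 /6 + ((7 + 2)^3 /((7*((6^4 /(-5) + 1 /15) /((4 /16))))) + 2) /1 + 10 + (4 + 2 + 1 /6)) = -19822288849 /8704889856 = -2.28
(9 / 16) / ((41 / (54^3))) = 177147 / 82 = 2160.33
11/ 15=0.73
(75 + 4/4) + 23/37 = 2835/37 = 76.62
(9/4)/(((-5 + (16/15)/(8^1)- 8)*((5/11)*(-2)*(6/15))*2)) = 1485/6176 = 0.24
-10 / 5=-2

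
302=302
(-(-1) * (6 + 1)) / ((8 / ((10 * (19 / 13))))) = 665 / 52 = 12.79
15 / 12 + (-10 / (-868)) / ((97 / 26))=105505 / 84196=1.25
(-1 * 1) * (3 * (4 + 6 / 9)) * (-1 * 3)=42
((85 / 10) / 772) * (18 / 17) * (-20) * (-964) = 43380 / 193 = 224.77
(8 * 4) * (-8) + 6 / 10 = -1277 / 5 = -255.40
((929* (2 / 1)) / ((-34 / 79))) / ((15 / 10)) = -146782 / 51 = -2878.08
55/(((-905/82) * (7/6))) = -5412/1267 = -4.27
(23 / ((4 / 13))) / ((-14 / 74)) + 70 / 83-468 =-2003901 / 2324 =-862.26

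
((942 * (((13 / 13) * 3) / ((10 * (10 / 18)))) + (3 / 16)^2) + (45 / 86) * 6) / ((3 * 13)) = 13.12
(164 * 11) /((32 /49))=22099 /8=2762.38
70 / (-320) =-7 / 32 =-0.22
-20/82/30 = -1/123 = -0.01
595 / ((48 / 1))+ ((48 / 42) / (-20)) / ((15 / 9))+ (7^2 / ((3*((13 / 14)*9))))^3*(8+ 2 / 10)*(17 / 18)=76474121352521 / 1089737485200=70.18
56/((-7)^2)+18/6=29/7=4.14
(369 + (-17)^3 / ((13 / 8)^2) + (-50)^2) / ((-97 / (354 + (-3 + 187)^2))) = -60106970 / 169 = -355662.54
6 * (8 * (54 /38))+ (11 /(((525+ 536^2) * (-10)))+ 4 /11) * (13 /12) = 165074927571 /2406183560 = 68.60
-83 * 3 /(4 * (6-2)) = -249 /16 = -15.56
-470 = -470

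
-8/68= -2/17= -0.12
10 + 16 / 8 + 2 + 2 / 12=14.17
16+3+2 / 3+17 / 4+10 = 407 / 12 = 33.92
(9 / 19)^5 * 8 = 472392 / 2476099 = 0.19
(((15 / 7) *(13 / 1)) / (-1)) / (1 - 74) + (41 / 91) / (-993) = 2514262 / 6596499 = 0.38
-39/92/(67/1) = -39/6164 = -0.01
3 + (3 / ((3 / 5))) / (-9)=2.44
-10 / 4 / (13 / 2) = -5 / 13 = -0.38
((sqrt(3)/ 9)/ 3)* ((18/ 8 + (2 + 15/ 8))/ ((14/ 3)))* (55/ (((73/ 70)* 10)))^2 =1037575* sqrt(3)/ 767376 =2.34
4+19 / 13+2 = 97 / 13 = 7.46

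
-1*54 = -54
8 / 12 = 2 / 3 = 0.67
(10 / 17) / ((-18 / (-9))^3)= 5 / 68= 0.07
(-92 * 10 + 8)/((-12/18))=1368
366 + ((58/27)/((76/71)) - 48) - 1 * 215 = 107737/1026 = 105.01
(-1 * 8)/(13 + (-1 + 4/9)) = -9/14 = -0.64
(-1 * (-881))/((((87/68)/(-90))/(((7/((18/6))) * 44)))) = -184516640/29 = -6362642.76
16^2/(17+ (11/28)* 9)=7168/575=12.47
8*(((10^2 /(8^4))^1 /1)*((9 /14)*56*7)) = 1575 /32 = 49.22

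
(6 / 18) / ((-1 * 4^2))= -1 / 48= -0.02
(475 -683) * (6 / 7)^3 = -44928 / 343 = -130.99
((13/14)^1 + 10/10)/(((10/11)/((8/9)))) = 66/35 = 1.89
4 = 4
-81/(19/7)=-567/19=-29.84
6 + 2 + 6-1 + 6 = 19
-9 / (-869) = 9 / 869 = 0.01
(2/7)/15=2/105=0.02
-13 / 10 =-1.30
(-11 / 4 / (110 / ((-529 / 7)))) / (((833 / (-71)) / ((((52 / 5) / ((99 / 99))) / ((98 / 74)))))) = -18065879 / 14285950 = -1.26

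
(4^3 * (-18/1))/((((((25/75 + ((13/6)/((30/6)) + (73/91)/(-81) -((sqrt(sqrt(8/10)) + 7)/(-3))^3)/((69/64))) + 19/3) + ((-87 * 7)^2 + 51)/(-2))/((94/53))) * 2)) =1721099016000/(53 * (5895264482725 -8736 * (sqrt(2) * 5^(3/4) + 35)^3)) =0.01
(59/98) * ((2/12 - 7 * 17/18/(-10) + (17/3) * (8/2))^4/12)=18871340563066379/1234517760000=15286.41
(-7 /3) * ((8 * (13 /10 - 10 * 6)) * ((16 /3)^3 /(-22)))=-33660928 /4455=-7555.76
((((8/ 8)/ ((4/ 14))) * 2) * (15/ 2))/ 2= 105/ 4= 26.25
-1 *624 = -624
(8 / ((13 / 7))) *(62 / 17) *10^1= 34720 / 221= 157.10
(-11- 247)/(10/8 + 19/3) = -3096/91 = -34.02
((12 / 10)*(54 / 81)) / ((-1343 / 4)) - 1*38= -255186 / 6715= -38.00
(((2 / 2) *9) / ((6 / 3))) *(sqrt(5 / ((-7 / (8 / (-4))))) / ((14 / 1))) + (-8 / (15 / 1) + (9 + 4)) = 9 *sqrt(70) / 196 + 187 / 15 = 12.85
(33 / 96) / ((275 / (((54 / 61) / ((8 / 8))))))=27 / 24400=0.00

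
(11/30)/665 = 11/19950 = 0.00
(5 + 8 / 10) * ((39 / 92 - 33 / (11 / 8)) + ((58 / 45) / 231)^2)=-6796823053373 / 49705771500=-136.74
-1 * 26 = -26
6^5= 7776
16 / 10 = 8 / 5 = 1.60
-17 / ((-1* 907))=17 / 907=0.02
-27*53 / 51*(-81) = 38637 / 17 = 2272.76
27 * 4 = 108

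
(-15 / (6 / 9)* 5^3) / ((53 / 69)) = -388125 / 106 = -3661.56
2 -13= -11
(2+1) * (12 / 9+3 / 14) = 65 / 14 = 4.64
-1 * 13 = -13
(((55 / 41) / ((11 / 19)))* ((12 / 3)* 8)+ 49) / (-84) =-1683 / 1148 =-1.47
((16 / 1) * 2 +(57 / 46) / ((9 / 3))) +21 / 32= 24339 / 736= 33.07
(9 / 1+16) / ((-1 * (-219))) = 25 / 219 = 0.11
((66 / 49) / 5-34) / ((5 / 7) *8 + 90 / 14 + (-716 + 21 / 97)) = 200402 / 4180505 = 0.05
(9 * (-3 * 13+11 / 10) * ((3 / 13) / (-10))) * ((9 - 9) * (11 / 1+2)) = 0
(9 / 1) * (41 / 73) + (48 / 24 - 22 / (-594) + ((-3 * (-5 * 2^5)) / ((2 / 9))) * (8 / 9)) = 1927.09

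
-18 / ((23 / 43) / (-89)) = 68886 / 23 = 2995.04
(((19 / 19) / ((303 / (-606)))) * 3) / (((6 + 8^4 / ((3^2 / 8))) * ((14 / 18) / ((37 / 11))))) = -8991 / 1263647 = -0.01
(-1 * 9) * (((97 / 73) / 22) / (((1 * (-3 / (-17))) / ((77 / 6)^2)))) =-888811 / 1752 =-507.31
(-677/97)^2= 458329/9409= 48.71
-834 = -834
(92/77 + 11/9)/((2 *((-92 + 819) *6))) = 0.00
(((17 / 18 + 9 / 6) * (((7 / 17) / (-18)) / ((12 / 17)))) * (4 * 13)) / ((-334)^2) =-1001 / 27108108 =-0.00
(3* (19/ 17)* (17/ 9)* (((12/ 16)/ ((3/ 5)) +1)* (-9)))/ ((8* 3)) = -171/ 32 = -5.34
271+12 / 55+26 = 16347 / 55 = 297.22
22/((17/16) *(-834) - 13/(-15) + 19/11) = -29040/1166261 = -0.02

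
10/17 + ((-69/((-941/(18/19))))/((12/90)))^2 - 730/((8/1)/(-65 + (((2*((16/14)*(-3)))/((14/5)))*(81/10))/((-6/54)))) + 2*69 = -10886209824709899/1065102591812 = -10220.81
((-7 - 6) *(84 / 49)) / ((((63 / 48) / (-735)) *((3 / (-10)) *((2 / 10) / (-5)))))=1040000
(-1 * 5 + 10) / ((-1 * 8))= -5 / 8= -0.62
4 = 4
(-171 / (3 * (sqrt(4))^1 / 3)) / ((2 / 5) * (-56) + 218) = -285 / 652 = -0.44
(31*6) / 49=186 / 49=3.80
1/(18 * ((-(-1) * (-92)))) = -1/1656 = -0.00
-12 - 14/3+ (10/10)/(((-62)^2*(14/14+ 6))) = -1345397/80724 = -16.67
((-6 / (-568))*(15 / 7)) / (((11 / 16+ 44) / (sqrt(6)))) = 36*sqrt(6) / 71071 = 0.00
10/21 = 0.48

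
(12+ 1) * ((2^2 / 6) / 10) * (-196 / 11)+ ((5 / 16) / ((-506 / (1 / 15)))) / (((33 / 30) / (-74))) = -5156227 / 333960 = -15.44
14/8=1.75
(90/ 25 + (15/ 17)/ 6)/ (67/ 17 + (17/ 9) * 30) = 1911/ 30910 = 0.06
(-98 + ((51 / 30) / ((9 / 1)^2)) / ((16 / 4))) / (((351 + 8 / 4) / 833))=-264479999 / 1143720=-231.25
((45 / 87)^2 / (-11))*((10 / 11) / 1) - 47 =-4785017 / 101761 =-47.02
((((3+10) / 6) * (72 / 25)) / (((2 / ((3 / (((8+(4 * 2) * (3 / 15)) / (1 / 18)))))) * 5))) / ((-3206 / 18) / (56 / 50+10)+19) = 5421 / 1492600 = 0.00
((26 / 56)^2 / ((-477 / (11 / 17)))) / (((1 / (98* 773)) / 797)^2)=-34574117246720051 / 32436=-1065918030790.48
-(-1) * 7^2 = 49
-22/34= -11/17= -0.65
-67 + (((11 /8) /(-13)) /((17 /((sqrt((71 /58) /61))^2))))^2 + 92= 978183172456361 /39127326873856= 25.00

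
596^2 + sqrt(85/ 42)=sqrt(3570)/ 42 + 355216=355217.42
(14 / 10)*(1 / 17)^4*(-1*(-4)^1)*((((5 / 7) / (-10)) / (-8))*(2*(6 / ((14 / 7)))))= 3 / 835210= 0.00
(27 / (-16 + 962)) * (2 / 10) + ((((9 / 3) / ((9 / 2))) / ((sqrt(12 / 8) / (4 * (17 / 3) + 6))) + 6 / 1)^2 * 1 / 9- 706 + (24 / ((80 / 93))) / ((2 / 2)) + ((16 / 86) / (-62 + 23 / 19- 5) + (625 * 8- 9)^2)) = 688 * sqrt(6) / 81 + 16104743041597168 / 646531875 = 24909454.76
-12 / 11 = -1.09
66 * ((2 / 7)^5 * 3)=6336 / 16807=0.38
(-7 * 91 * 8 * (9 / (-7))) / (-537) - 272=-50872 / 179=-284.20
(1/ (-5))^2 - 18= -449/ 25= -17.96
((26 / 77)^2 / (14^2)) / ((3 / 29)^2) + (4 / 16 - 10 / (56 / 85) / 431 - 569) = -640920412576 / 1126930959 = -568.73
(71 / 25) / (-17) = -71 / 425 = -0.17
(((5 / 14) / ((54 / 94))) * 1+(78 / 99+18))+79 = 409187 / 4158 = 98.41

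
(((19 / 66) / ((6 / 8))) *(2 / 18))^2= 1444 / 793881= 0.00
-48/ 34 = -24/ 17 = -1.41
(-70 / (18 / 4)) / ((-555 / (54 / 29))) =56 / 1073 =0.05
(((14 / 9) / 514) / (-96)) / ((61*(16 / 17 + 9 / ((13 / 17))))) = -1547 / 38047702752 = -0.00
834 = 834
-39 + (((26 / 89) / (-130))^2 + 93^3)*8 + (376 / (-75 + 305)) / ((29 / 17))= 849927969078391 / 132082675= 6434817.96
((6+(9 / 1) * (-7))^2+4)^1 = 3253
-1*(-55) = 55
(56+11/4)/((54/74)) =8695/108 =80.51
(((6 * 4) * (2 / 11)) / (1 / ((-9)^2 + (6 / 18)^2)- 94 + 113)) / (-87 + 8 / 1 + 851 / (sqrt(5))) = 3460200 / 26449751581 + 7454760 * sqrt(5) / 26449751581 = 0.00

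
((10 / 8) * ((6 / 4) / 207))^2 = 25 / 304704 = 0.00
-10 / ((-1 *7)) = 10 / 7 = 1.43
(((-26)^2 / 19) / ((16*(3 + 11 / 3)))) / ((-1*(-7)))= 507 / 10640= 0.05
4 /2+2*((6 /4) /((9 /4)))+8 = 34 /3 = 11.33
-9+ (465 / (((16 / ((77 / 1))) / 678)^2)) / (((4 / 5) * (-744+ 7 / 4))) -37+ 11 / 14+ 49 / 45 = -499018511393767 / 59855040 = -8337117.67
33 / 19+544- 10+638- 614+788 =25607 / 19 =1347.74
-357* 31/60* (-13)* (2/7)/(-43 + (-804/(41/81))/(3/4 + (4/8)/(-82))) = -417911/1328710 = -0.31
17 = 17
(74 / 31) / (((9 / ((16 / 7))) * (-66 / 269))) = -159248 / 64449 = -2.47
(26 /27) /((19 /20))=520 /513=1.01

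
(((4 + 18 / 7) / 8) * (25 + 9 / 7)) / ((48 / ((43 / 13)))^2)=978121 / 9539712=0.10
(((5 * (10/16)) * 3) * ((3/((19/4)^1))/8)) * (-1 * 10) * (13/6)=-4875/304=-16.04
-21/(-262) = 21/262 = 0.08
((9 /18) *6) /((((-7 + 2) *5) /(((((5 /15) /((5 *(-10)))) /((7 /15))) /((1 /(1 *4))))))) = 6 /875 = 0.01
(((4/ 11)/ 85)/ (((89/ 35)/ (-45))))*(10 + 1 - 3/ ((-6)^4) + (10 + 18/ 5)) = -371917/ 199716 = -1.86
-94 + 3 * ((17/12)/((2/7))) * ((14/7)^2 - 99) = -12057/8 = -1507.12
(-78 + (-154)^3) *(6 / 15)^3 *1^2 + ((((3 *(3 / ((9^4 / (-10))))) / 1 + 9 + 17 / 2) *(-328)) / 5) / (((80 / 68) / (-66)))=-5145451198 / 30375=-169397.57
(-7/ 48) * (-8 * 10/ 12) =35/ 36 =0.97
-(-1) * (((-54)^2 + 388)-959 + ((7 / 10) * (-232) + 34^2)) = 16693 / 5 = 3338.60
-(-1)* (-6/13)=-6/13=-0.46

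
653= 653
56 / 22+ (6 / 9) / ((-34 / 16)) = 1252 / 561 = 2.23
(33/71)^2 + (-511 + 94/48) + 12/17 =-1045064129/2056728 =-508.12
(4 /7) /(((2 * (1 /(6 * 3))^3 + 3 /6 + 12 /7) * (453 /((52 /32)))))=6318 /6825955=0.00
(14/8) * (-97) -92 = -1047/4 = -261.75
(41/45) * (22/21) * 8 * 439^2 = 1390674736/945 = 1471613.48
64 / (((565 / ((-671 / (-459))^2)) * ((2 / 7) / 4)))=403415936 / 119034765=3.39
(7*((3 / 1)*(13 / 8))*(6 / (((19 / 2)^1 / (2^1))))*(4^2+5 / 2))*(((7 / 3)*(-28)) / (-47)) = 989898 / 893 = 1108.51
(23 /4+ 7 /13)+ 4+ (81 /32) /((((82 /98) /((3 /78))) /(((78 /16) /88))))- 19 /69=16602631427 /1657024512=10.02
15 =15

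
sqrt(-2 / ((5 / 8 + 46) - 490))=4* sqrt(3547) / 3547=0.07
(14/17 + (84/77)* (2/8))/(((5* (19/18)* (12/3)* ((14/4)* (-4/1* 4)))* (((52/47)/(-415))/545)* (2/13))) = 3922553025/3183488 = 1232.16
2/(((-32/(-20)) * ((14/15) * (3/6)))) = 75/28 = 2.68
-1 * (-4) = 4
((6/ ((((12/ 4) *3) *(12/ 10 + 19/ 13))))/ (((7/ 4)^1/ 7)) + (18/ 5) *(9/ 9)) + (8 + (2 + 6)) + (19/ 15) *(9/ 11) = 123533/ 5709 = 21.64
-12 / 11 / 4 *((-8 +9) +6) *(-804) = 16884 / 11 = 1534.91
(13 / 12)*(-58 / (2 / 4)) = -377 / 3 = -125.67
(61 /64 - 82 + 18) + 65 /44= -43345 /704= -61.57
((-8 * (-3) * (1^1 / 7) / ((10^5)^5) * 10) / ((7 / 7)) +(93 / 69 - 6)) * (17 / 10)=-1591624999999999999999998827 / 201250000000000000000000000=-7.91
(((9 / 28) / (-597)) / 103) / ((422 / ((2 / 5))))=-3 / 605481380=-0.00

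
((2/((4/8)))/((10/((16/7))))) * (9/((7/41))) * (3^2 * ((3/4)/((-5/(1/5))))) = -13.01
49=49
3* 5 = 15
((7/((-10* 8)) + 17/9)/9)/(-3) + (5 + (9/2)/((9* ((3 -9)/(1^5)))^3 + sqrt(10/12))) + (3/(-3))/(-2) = 15713394844672013/2892078453468240 -9* sqrt(30)/297538935542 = 5.43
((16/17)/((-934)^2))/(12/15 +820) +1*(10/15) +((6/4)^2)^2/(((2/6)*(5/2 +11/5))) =2787630827971/715134767544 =3.90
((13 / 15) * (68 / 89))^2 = 781456 / 1782225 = 0.44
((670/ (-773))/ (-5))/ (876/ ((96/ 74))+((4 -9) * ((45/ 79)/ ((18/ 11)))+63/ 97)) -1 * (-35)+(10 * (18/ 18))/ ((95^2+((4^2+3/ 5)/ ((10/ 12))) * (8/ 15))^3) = 805520056647161953944003261821/ 23014689678293403224807116041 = 35.00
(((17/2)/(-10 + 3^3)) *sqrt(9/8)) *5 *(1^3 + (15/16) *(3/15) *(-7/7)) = 195 *sqrt(2)/128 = 2.15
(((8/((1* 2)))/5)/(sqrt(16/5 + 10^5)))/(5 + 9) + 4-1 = sqrt(156255)/2187570 + 3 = 3.00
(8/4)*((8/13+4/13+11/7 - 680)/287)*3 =-369918/26117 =-14.16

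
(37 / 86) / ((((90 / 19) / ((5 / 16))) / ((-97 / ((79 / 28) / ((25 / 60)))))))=-2386685 / 5870016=-0.41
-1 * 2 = -2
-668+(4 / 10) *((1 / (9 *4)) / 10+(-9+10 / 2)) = -602639 / 900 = -669.60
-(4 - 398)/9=394/9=43.78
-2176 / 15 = -145.07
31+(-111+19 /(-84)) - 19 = -8335 /84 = -99.23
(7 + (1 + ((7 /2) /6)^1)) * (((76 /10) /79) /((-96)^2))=1957 /21841920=0.00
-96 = -96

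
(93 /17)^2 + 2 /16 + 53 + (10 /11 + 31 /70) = 75129941 /890120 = 84.40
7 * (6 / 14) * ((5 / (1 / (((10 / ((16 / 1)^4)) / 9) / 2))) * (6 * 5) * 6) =375 / 16384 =0.02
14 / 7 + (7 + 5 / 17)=158 / 17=9.29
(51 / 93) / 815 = 17 / 25265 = 0.00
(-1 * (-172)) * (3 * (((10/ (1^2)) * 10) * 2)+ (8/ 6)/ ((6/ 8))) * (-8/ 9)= -7452416/ 81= -92005.14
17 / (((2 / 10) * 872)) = 85 / 872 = 0.10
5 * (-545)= -2725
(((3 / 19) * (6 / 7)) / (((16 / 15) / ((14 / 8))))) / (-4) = -0.06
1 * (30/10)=3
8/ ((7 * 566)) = 4/ 1981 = 0.00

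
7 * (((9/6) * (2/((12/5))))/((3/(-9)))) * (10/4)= -525/8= -65.62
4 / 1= 4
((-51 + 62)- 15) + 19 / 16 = -45 / 16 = -2.81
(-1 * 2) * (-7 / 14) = 1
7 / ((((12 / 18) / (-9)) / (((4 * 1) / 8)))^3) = -137781 / 64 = -2152.83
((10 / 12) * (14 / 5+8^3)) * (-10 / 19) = -4290 / 19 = -225.79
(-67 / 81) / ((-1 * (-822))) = -67 / 66582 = -0.00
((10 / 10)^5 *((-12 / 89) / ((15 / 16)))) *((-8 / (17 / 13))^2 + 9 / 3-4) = -673728 / 128605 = -5.24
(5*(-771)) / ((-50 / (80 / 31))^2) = -49344 / 4805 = -10.27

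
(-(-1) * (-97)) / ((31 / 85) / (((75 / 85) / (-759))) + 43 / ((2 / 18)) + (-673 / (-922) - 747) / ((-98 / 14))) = -15650950 / 29025253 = -0.54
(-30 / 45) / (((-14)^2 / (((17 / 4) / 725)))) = -17 / 852600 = -0.00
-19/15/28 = -19/420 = -0.05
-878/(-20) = 43.90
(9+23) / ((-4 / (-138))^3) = 1314036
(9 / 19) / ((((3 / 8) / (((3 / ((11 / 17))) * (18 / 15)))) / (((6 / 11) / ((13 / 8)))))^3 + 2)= 540800018546688 / 2292621639938891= 0.24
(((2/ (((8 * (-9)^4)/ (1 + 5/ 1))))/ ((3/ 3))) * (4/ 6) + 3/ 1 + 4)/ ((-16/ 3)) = -1.31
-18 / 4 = -9 / 2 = -4.50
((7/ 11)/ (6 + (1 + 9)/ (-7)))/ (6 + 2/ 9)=63/ 2816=0.02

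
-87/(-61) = 87/61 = 1.43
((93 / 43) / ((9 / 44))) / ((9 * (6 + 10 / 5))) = 341 / 2322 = 0.15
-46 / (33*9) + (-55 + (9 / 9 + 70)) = 4706 / 297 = 15.85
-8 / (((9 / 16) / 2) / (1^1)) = -256 / 9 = -28.44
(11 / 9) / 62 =11 / 558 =0.02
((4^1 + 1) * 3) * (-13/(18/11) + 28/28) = -625/6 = -104.17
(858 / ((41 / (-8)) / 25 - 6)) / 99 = -5200 / 3723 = -1.40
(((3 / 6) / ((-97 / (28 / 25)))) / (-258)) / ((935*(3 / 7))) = 49 / 877474125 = 0.00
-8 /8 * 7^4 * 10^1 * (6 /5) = -28812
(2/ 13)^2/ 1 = 4/ 169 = 0.02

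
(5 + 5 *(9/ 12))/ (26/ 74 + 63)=1295/ 9376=0.14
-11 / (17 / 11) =-121 / 17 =-7.12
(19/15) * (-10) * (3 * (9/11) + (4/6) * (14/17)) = -64030/1683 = -38.05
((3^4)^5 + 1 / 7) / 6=12203745404 / 21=581130733.52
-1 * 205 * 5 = -1025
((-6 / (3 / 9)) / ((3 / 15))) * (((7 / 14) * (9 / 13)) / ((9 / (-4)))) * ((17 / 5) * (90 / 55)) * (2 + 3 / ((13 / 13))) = 55080 / 143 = 385.17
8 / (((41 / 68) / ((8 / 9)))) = 4352 / 369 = 11.79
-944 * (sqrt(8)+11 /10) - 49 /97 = -1888 * sqrt(2) - 503869 /485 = -3708.94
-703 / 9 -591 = -6022 / 9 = -669.11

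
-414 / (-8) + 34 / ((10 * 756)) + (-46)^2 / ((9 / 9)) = 2167.75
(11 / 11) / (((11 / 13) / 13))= 169 / 11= 15.36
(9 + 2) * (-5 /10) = -11 /2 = -5.50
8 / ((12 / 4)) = 8 / 3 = 2.67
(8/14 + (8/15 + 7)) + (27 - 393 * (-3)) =127481/105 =1214.10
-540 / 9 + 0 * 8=-60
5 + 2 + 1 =8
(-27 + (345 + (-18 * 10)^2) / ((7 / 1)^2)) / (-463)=-31422 / 22687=-1.39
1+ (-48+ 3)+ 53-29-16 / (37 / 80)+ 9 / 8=-15827 / 296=-53.47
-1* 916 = -916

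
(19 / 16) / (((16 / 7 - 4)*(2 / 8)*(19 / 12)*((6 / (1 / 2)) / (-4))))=7 / 12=0.58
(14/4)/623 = 1/178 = 0.01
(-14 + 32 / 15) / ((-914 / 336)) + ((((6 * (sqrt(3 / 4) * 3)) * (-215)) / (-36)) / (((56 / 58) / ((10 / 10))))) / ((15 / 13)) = 9968 / 2285 + 16211 * sqrt(3) / 336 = 87.93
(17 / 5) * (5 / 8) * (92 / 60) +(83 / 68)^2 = 329333 / 69360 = 4.75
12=12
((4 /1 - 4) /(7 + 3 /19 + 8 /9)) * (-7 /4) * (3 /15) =0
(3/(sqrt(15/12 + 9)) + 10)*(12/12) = 6*sqrt(41)/41 + 10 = 10.94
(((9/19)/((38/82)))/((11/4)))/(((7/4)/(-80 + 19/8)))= -458298/27797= -16.49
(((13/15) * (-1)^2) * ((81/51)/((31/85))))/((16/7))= 819/496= 1.65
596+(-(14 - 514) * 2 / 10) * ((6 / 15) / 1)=636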